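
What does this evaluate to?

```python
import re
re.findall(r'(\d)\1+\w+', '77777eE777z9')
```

A backreference is literal: `\1` must see the identical characters the first group matched.
With a single group, `findall` returns only what that group captured — 1 item.

['7']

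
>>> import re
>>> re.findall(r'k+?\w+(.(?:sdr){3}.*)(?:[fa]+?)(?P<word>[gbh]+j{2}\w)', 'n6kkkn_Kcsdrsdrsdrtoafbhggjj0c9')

The pattern matches one or more of the literal 'k' (lazy), then one or more of a word character; then any character, then the literal 'sdr' repeated 3 times, then zero or more of any character (captured); then one or more of one of [fa] (lazy) (non-capturing group); then one or more of one of [gbh], then exactly 2 of the literal 'j', then a word character (captured as 'word').
With 2 capturing groups, `findall` returns a 2-tuple per match.

[('csdrsdrsdrtoa', 'bhggjj0')]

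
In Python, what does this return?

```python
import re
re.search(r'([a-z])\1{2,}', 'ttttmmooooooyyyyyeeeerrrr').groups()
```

`\1` is not a pattern — it's the concrete string captured by group 1, re-applied verbatim.
`search` walks the string left to right and returns the first match it finds.
The match spans [0:4] → 'tttt'.
Captured: group 1 = 't'.

('t',)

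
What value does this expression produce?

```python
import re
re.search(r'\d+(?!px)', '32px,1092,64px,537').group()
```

'3'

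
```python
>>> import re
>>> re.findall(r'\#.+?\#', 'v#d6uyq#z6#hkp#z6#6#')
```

['#d6uyq#', '#hkp#', '#6#']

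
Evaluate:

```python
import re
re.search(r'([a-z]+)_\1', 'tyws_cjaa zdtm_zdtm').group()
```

'zdtm_zdtm'

The backreference `\1` re-matches whatever the first group consumed, character for character.
`search` walks the string left to right and returns the first match it finds.
The match spans [10:19] → 'zdtm_zdtm'.
Captured: group 1 = 'zdtm'.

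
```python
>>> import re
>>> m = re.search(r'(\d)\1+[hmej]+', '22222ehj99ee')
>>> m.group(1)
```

'2'

The backreference `\1` re-matches whatever the first group consumed, character for character.
`re.search` tries every starting position until one works.
The match spans [0:8] → '22222ehj'.
Captured: group 1 = '2'.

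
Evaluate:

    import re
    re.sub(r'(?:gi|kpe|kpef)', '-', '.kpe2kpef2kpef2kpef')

`|` is ordered: at each position the engine commits to the first alternative that works.
Matches: at [1:4] → 'kpe'; at [5:8] → 'kpe'; at [10:13] → 'kpe'; at [15:18] → 'kpe'.
Every occurrence is swapped for '-'.

'.-2-f2-f2-f'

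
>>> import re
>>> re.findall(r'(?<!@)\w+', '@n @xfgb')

['fgb']

A negative assertion filters positions out without eating any characters.
Walking the string: at [5:8] → 'fgb'.
`findall` yields the raw match text (1 of them) because the pattern has no groups.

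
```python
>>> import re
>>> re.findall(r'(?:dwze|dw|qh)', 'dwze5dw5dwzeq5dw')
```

The regex engine tests alternatives in the order written; an earlier branch that matches wins even if a later one would match more.
`findall` yields the raw match text (4 of them) because the pattern has no groups.

['dwze', 'dw', 'dwze', 'dw']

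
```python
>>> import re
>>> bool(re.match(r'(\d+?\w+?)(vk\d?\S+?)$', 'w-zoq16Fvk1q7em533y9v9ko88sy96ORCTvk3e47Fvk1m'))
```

The pattern matches one or more of a digit (lazy), then one or more of a word character (lazy) (captured); then the literal 'vk', then optionally a digit, then one or more of a non-whitespace character (lazy) (captured); then anchored at the end.
`re.match` only tries the pattern at the start of the string.
Here the pattern fails at index 0, so the call returns None, and `bool(None)` is False.

False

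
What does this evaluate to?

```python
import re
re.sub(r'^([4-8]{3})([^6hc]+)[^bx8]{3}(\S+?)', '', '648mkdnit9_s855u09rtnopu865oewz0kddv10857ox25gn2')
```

The `?` after the quantifier makes it lazy — it takes as little as possible before letting the rest of the pattern try.
Each match is replaced by ''.

'wz0kddv10857ox25gn2'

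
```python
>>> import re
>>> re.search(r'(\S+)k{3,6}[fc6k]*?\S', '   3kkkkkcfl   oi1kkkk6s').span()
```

(3, 10)

Pattern: one or more of a non-whitespace character (captured); then 3 to 6 of the literal 'k', then zero or more of one of [fc6k] (lazy), then a non-whitespace character.
Lazy quantifiers expand one character at a time until the remainder of the pattern can match.
`re.search` scans for the first position where the pattern succeeds.
The match spans [3:10] → '3kkkkkc'.
Captured: group 1 = '3kk'.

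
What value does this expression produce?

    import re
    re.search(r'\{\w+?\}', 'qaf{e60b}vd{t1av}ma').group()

'{e60b}'

`re.search` scans for the first position where the pattern succeeds.
The match spans [3:9] → '{e60b}'.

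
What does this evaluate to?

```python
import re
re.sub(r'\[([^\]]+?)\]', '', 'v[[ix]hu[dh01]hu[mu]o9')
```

'vhuhuo9'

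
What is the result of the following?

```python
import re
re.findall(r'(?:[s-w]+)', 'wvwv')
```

['wvwv']

This matches one or more of a character in [s-w] (non-capturing group).
Walking the string: at [0:4] → 'wvwv'.
`findall` yields the raw match text (1 of them) because the pattern has no groups.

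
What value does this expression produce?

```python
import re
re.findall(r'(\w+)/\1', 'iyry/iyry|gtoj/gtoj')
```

['iyry', 'gtoj']

A backreference is literal: `\1` must see the identical characters the first group matched.
Walking the string: at [0:9] match 'iyry/iyry', group 1 = 'iyry'; at [10:19] match 'gtoj/gtoj', group 1 = 'gtoj'.
One capturing group, so `findall` returns just the captured substring from each match — 2 in all.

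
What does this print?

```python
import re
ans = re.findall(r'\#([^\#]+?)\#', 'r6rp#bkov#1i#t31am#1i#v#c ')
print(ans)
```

['bkov', 't31am', 'v']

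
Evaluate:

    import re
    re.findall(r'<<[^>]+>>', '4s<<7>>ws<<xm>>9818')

['<<7>>', '<<xm>>']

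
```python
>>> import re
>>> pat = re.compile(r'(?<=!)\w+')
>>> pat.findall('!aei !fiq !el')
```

['aei', 'fiq', 'el']

Lookahead/lookbehind check context without consuming it, so the matched span excludes the asserted characters.
Scanning left to right: at [1:4] → 'aei'; at [6:9] → 'fiq'; at [11:13] → 'el'.
No capturing groups, so `findall` returns the 3 full match strings.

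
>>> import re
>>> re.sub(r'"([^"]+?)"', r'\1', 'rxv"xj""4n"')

'rxvxj4n'

The replacement refers to a captured group, so each match is rewritten using its own captured text.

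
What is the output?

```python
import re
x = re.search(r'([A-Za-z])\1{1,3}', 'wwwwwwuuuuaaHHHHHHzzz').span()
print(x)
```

(0, 4)

`\1` is not a pattern — it's the concrete string captured by group 1, re-applied verbatim.
Unlike `match`, `search` isn't anchored — it looks for the pattern anywhere in the string.
The match spans [0:4] → 'wwww'.
Captured: group 1 = 'w'.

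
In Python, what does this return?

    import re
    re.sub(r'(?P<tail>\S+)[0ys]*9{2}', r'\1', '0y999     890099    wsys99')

'0y9     8900    wsys'

The pattern matches one or more of a non-whitespace character (captured as 'tail'); then zero or more of one of [0ys], then exactly 2 of the literal '9'.
Matches: at [0:5] → '0y999'; at [10:16] → '890099'; at [20:26] → 'wsys99'.
The replacement refers to a captured group, so each match is rewritten using its own captured text.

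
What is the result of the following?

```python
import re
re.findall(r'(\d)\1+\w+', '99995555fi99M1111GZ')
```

The backreference `\1` re-matches whatever the first group consumed, character for character.
Scanning left to right: at [0:19] match '99995555fi99M1111GZ', group 1 = '9'.
`findall` collects group 1 from the one match (1 total).

['9']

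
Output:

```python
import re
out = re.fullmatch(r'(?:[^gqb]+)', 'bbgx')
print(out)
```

None

`re.fullmatch` is like wrapping the pattern in `^…$` (in single-line mode).
Here there's no way to consume every character, so the call returns None.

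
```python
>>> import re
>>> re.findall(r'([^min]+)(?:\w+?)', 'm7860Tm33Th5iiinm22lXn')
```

['7860T', '33Th5', '22lX']

The `?` after the quantifier makes it lazy — it takes as little as possible before letting the rest of the pattern try.
`findall` collects group 1 from each match (3 total).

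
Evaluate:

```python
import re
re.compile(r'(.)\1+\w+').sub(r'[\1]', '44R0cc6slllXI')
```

'[4]'

The backreference `\1` re-matches whatever the first group consumed, character for character.
The replacement refers to a captured group, so each match is rewritten using its own captured text.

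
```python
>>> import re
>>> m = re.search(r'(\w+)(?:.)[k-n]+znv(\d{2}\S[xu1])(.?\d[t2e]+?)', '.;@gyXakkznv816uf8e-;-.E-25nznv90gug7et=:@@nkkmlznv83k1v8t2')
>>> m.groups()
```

('gyXa', '816u', 'f8e')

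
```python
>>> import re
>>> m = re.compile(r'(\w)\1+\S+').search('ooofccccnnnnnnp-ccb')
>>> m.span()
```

`\1` has to match the exact text group 1 already captured.
Unlike `match`, `search` isn't anchored — it looks for the pattern anywhere in the string.
The match spans [0:19] → 'ooofccccnnnnnnp-ccb'.
Captured: group 1 = 'o'.

(0, 19)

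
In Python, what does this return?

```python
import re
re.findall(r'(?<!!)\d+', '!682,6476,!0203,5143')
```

The negative lookahead/lookbehind blocks any match where the forbidden context is present.
Since nothing is captured, `findall` lists the 4 matched substrings directly.

['82', '6476', '203', '5143']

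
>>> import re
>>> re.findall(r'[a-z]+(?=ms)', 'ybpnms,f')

['ybpn']

Because the assertion is zero-width, the text it checks is not consumed and won't appear in the result.
Walking the string: at [0:4] → 'ybpn'.
Since nothing is captured, `findall` lists the 1 matched substring directly.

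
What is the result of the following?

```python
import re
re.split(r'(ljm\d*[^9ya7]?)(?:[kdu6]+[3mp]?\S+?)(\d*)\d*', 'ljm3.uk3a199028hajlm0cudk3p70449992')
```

Pattern: the literal 'ljm', then zero or more of a digit, then optionally any character except [9ya7] (captured); then one or more of one of [kdu6], then optionally one of [3mp], then one or more of a non-whitespace character (lazy) (non-capturing group); then zero or more of a digit (captured); then zero or more of a digit.
Matches to split on: at [0:15] → 'ljm3.uk3a199028'.
With a capturing group present, the delimiter's captured portion is kept in the result list.

['', 'ljm3.', '199028', 'hajlm0cudk3p70449992']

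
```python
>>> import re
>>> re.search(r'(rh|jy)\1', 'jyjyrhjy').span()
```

(0, 4)

The backreference `\1` re-matches whatever the first group consumed, character for character.
The match spans [0:4] → 'jyjy'.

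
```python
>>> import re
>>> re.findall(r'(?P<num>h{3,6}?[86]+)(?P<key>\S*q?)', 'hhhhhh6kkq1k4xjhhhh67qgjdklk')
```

`findall` packs the 2 group values into a tuple for every match.

[('hhhhhh6', 'kkq1k4xjhhhh67qgjdklk')]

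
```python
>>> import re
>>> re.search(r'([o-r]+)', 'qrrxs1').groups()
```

('qrr',)

The match spans [0:3] → 'qrr'.
Captured: group 1 = 'qrr'.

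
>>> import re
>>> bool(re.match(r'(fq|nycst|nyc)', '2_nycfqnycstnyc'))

False

With `match`, the pattern is implicitly anchored at the beginning.
Here the string doesn't start with a match, so the call returns None, and `bool(None)` is False.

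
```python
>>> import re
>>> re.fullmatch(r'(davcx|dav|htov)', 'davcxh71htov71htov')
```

None

`re.fullmatch` is like wrapping the pattern in `^…$` (in single-line mode).
Here the pattern can't cover the whole string, so the call returns None.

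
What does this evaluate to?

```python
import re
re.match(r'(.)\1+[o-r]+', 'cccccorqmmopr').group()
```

`match` is anchored at position 0; if the pattern doesn't fit there, it returns None.
The match spans [0:8] → 'cccccorq'.

'cccccorq'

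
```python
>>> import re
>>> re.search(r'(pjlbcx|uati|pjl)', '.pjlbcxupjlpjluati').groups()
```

The match spans [1:7] → 'pjlbcx'.
Captured: group 1 = 'pjlbcx'.

('pjlbcx',)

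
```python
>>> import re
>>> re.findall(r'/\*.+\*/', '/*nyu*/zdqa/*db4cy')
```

Scanning left to right: at [0:7] → '/*nyu*/'.
With no groups in the pattern, `findall` gives back each whole match — 1 here.

['/*nyu*/']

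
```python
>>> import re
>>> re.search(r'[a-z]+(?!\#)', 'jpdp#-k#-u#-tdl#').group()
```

Because the assertion is negative and zero-width, positions next to the forbidden text are skipped.
`re.search` tries every starting position until one works.
The match spans [0:3] → 'jpd'.

'jpd'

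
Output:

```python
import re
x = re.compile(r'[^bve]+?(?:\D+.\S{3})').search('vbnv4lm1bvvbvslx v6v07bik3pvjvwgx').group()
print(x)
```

This matches one or more of any character except [bve] (lazy); then one or more of a non-digit, then any character, then exactly 3 of a non-whitespace character (non-capturing group).
`re.search` tries every starting position until one works.
The match spans [2:8] → 'nv4lm1'.

nv4lm1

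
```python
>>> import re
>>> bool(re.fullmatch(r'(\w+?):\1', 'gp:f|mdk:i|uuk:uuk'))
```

False

After group 1 captures some text, `\1` only succeeds where that same text appears again.
`re.fullmatch` requires the pattern to consume the entire string.
Here the string isn't matched end-to-end, so the call returns None, and `bool(None)` is False.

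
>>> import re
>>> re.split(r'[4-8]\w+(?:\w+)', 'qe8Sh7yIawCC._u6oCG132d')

['qe', '._u', '']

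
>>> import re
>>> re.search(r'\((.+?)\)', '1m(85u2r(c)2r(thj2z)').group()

'(85u2r(c)'

A non-greedy quantifier consumes as few characters as it can — just enough that the remainder of the pattern still matches from where it stops; whatever follows it matches normally.
`search` walks the string left to right and returns the first match it finds.
The match spans [2:11] → '(85u2r(c)'.
Captured: group 1 = '85u2r(c'.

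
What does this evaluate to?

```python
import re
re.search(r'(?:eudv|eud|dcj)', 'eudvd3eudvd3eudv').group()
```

'eudv'

Alternation tries branches left to right and keeps the first one that lets the overall match succeed at that position.
Unlike `match`, `search` isn't anchored — it looks for the pattern anywhere in the string.
The match spans [0:4] → 'eudv'.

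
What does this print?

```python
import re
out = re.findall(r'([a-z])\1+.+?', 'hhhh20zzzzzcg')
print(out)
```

`\1` is not a pattern — it's the concrete string captured by group 1, re-applied verbatim.
Walking the string: at [0:5] match 'hhhh2', group 1 = 'h'; at [6:12] match 'zzzzzc', group 1 = 'z'.
`findall` collects group 1 from each match (2 total).

['h', 'z']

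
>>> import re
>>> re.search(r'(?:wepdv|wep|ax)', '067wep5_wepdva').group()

The match spans [3:6] → 'wep'.

'wep'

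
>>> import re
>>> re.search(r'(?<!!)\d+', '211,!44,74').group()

'211'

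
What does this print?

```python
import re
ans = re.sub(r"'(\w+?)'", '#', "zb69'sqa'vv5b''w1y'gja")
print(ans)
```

zb69#vv5b'#gja

Matches: at [4:9] → "'sqa'"; at [14:19] → "'w1y'".
`sub` substitutes '#' at each match site.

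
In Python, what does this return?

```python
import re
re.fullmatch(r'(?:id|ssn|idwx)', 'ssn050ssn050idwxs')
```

`re.fullmatch` requires the pattern to consume the entire string.
Here the pattern can't cover the whole string, so the call returns None.

None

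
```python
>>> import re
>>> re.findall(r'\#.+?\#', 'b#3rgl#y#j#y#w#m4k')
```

['#3rgl#', '#j#', '#w#']

Scanning left to right: at [1:7] → '#3rgl#'; at [8:11] → '#j#'; at [12:15] → '#w#'.
No capturing groups, so `findall` returns the 3 full match strings.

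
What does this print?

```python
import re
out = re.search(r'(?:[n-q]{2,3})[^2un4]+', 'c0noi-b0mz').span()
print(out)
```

The pattern matches 2 to 3 of a character in [n-q] (non-capturing group); then one or more of any character except [2un4].
`re.search` tries every starting position until one works.
The match spans [2:10] → 'noi-b0mz'.

(2, 10)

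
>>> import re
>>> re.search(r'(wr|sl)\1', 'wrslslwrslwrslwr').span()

`\1` is not a pattern — it's the concrete string captured by group 1, re-applied verbatim.
`search` walks the string left to right and returns the first match it finds.
The match spans [2:6] → 'slsl'.
Captured: group 1 = 'sl'.

(2, 6)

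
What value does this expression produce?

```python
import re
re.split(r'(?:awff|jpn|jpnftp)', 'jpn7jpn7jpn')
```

Matches to split on: at [0:3] → 'jpn'; at [4:7] → 'jpn'; at [8:11] → 'jpn'.
The string is cut at each match, leaving 4 pieces.

['', '7', '7', '']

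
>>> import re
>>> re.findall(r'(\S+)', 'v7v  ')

['v7v']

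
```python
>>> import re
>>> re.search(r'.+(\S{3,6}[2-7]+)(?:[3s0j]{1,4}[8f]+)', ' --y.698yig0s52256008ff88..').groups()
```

('2256',)

The match spans [0:25] → ' --y.698yig0s52256008ff88'.
Captured: group 1 = '2256'.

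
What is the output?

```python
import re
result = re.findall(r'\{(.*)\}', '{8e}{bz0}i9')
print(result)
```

Matches: at [0:9] match '{8e}{bz0}', group 1 = '8e}{bz0'.
With a single group, `findall` returns only what that group captured — 1 item.

['8e}{bz0']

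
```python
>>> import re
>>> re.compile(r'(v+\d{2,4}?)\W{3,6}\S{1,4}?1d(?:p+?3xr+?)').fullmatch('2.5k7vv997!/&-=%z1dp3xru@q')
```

This matches one or more of a literal 'v', then 2 to 4 of a digit (lazy) (captured); then 3 to 6 of a non-word character, then 1 to 4 of a non-whitespace character (lazy), then the literal '1d'; then one or more of the literal 'p' (lazy), then the literal '3x', then one or more of the literal 'r' (lazy) (non-capturing group).
`re.fullmatch` is like wrapping the pattern in `^…$` (in single-line mode).
Here the pattern can't cover the whole string, so the call returns None.

None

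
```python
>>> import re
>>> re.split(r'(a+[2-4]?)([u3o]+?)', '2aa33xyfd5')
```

This matches one or more of a literal 'a', then optionally a character in [2-4] (captured); then one or more of one of [u3o] (lazy) (captured).
Matches to split on: at [1:5] → 'aa33'.
The group in the pattern means `split` returns the separators' captures alongside the pieces.

['2', 'aa3', '3', 'xyfd5']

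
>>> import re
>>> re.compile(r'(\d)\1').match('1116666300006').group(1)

'1'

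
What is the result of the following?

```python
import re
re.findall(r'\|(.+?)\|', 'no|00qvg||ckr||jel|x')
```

With the lazy modifier that quantifier settles for the fewest repetitions that let the rest of the pattern succeed (the atoms after it are unaffected and can still be greedy).
Matches: at [2:9] match '|00qvg|', group 1 = '00qvg'; at [9:14] match '|ckr|', group 1 = 'ckr'; at [14:19] match '|jel|', group 1 = 'jel'.
Because there's exactly one group, `findall` drops the full match and keeps group 1 from each hit.

['00qvg', 'ckr', 'jel']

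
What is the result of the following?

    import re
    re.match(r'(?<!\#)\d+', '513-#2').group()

The negative lookaround is zero-width — it rules out positions where the adjacent text would match, without consuming anything.
`re.match` only tries the pattern at the start of the string.
The match spans [0:3] → '513'.

'513'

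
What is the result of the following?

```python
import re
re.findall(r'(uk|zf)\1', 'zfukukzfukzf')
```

['uk']

A backreference is literal: `\1` must see the identical characters the first group matched.
Because there's exactly one group, `findall` drops the full match and keeps group 1 from the one hit.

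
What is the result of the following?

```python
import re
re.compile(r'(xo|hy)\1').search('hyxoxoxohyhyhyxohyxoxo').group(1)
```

The match spans [2:6] → 'xoxo'.
Captured: group 1 = 'xo'.

'xo'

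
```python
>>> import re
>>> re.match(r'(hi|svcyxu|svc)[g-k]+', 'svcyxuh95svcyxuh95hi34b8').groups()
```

With `match`, the pattern is implicitly anchored at the beginning.
The match spans [0:7] → 'svcyxuh'.
Captured: group 1 = 'svcyxu'.

('svcyxu',)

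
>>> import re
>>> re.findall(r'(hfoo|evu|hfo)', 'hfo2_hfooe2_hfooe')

Alternation tries branches left to right and keeps the first one that lets the overall match succeed at that position.
Matches: at [0:3] match 'hfo', group 1 = 'hfo'; at [5:9] match 'hfoo', group 1 = 'hfoo'; at [12:16] match 'hfoo', group 1 = 'hfoo'.
`findall` collects group 1 from each match (3 total).

['hfo', 'hfoo', 'hfoo']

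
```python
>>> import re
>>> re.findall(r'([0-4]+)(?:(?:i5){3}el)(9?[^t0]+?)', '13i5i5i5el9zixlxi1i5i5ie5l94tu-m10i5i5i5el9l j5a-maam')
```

A `+?`/`*?`/`{m,n}?` starts at its minimum and grows only as far as needed for what follows to match.
2 groups means each result is a tuple of 2 captured strings — 2 here.

[('13', '9z'), ('10', '9l')]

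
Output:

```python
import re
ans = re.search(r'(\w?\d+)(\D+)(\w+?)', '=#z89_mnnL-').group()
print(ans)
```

z89_mnnL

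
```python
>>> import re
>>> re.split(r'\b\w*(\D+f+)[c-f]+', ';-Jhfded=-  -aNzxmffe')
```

[';-', '=-  -aNzxmff', '']

This matches a word boundary (`\b`, zero-width); then zero or more of a word character; then one or more of a non-digit, then one or more of the literal 'f' (captured); then one or more of a character in [c-f].
Matches to split on: at [2:21] → 'Jhfded=-  -aNzxmffe'.
`re.split` interleaves the captured-group text with the surrounding fragments.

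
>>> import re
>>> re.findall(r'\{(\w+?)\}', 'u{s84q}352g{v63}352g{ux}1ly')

['s84q', 'v63', 'ux']

Matches: at [1:7] match '{s84q}', group 1 = 's84q'; at [11:16] match '{v63}', group 1 = 'v63'; at [20:24] match '{ux}', group 1 = 'ux'.
Because there's exactly one group, `findall` drops the full match and keeps group 1 from each hit.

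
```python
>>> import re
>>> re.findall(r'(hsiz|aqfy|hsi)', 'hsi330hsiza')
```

Alternation tries branches left to right and keeps the first one that lets the overall match succeed at that position.
Matches: at [0:3] match 'hsi', group 1 = 'hsi'; at [6:10] match 'hsiz', group 1 = 'hsiz'.
With a single group, `findall` returns only what that group captured — 2 items.

['hsi', 'hsiz']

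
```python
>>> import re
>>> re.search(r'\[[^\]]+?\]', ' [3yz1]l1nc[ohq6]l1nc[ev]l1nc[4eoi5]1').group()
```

'[3yz1]'

The match spans [1:7] → '[3yz1]'.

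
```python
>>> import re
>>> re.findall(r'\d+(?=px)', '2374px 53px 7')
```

Lookahead/lookbehind check context without consuming it, so the matched span excludes the asserted characters.
Walking the string: at [0:4] → '2374'; at [7:9] → '53'.
With no groups in the pattern, `findall` gives back each whole match — 2 here.

['2374', '53']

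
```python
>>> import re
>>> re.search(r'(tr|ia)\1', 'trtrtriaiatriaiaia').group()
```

After group 1 captures some text, `\1` only succeeds where that same text appears again.
`re.search` scans for the first position where the pattern succeeds.
The match spans [0:4] → 'trtr'.
Captured: group 1 = 'tr'.

'trtr'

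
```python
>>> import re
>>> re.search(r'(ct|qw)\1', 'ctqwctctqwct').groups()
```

`\1` is not a pattern — it's the concrete string captured by group 1, re-applied verbatim.
`search` walks the string left to right and returns the first match it finds.
The match spans [4:8] → 'ctct'.
Captured: group 1 = 'ct'.

('ct',)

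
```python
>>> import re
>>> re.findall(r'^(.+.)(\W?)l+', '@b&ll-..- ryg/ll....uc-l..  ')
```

[('@b&ll-..- ryg/ll....uc-', '')]

With 2 capturing groups, `findall` returns a 2-tuple per match.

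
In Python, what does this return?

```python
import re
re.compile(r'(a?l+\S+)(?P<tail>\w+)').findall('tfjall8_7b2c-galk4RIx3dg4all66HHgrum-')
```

[('all8_7b2c-galk4RIx3dg4all66HHgru', 'm')]

Pattern: optionally the literal 'a', then one or more of the literal 'l', then one or more of a non-whitespace character (captured); then one or more of a word character (captured as 'tail').
2 groups means the one result is a tuple of 2 captured strings — 1 here.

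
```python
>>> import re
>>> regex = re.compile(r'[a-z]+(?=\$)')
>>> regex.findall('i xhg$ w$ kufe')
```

['xhg', 'w']

The positive lookaround only admits positions where the adjacent text matches; those characters stay outside the span.
Walking the string: at [2:5] → 'xhg'; at [7:8] → 'w'.
`findall` yields the raw match text (2 of them) because the pattern has no groups.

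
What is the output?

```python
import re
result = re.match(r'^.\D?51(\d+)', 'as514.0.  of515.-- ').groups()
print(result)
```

('4',)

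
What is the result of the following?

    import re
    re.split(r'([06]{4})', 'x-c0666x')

The pattern matches exactly 4 of one of [06] (captured).
With a capturing group present, the delimiter's captured portion is kept in the result list.

['x-c', '0666', 'x']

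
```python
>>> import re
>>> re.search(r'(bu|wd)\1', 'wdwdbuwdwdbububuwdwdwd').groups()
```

('wd',)

The backreference `\1` re-matches whatever the first group consumed, character for character.
`re.search` tries every starting position until one works.
The match spans [0:4] → 'wdwd'.
Captured: group 1 = 'wd'.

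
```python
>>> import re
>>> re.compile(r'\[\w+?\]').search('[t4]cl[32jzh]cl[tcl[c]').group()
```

'[t4]'

`search` walks the string left to right and returns the first match it finds.
The match spans [0:4] → '[t4]'.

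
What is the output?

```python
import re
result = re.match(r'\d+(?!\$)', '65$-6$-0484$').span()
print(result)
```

(0, 1)

`re.match` won't scan ahead — the pattern has to work from the very first character.
The match spans [0:1] → '6'.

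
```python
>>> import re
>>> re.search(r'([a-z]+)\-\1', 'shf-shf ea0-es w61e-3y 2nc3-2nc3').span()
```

(0, 7)

The backreference `\1` re-matches whatever the first group consumed, character for character.
The match spans [0:7] → 'shf-shf'.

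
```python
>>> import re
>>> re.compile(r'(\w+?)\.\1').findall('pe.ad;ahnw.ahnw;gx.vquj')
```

['ahnw']

The backreference `\1` re-matches whatever the first group consumed, character for character.
Because there's exactly one group, `findall` drops the full match and keeps group 1 from the one hit.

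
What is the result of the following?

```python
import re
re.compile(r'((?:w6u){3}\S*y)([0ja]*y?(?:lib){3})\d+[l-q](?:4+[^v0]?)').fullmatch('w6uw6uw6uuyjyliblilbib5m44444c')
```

`re.fullmatch` is like wrapping the pattern in `^…$` (in single-line mode).
Here the pattern can't cover the whole string, so the call returns None.

None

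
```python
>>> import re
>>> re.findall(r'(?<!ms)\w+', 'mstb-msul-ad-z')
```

`(?!…)`/`(?<!…)` only lets a position through if the neighbouring text does NOT match; no characters are consumed.
Since nothing is captured, `findall` lists the 4 matched substrings directly.

['mstb', 'msul', 'ad', 'z']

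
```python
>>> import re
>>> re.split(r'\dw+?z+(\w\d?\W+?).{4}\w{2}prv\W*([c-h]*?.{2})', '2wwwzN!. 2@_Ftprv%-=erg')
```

The pattern matches a digit, then one or more of a literal 'w' (lazy), then one or more of a literal 'z'; then a word character, then optionally a digit, then one or more of a non-word character (lazy) (captured); then exactly 4 of any character, then exactly 2 of a word character; then the literal 'prv', then zero or more of a non-word character; then zero or more of a character in [c-h] (lazy), then exactly 2 of any character (captured).
Lazy quantifiers expand one character at a time until the remainder of the pattern can match.
Matches to split on: at [0:22] → '2wwwzN!. 2@_Ftprv%-=er'.
`re.split` interleaves the captured-group text with the surrounding fragments.

['', 'N!.', 'er', 'g']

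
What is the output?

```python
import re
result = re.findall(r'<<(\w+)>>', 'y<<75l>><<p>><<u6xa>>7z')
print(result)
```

['75l', 'p', 'u6xa']

Walking the string: at [1:8] match '<<75l>>', group 1 = '75l'; at [8:13] match '<<p>>', group 1 = 'p'; at [13:21] match '<<u6xa>>', group 1 = 'u6xa'.
Because there's exactly one group, `findall` drops the full match and keeps group 1 from each hit.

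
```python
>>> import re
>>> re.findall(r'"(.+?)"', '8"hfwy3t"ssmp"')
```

Scanning left to right: at [1:9] match '"hfwy3t"', group 1 = 'hfwy3t'.
One capturing group, so `findall` returns just the captured substring from the one match — 1 in all.

['hfwy3t']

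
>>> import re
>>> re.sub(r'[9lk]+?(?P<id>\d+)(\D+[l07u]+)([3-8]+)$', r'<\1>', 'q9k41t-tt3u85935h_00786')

Pattern: one or more of one of [9lk] (lazy); then one or more of a digit (captured as 'id'); then one or more of a non-digit, then one or more of one of [l07u] (captured); then one or more of a character in [3-8] (captured); then anchored at the end.
`\1` in the replacement pulls in group 1's text for each match.

'q9k41t-tt3u85<35>'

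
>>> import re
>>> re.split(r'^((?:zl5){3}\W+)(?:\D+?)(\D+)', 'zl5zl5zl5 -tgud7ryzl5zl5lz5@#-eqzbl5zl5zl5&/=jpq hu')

A non-greedy quantifier consumes as few characters as it can — just enough that the remainder of the pattern still matches from where it stops; whatever follows it matches normally.
Because the pattern has a capturing group, `split` also inserts each captured text between the pieces.

['', 'zl5zl5zl5 -', 'gud', '7ryzl5zl5lz5@#-eqzbl5zl5zl5&/=jpq hu']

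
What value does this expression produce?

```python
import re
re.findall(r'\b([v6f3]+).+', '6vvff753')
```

['6vvff']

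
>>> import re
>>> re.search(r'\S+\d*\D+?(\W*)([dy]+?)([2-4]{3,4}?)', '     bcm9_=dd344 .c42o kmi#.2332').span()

(5, 16)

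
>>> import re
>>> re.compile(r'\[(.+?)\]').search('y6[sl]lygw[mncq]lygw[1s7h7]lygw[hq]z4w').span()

(2, 6)

With the lazy modifier that quantifier settles for the fewest repetitions that let the rest of the pattern succeed (the atoms after it are unaffected and can still be greedy).
The match spans [2:6] → '[sl]'.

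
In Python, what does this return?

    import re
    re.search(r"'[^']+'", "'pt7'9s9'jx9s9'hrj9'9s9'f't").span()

(0, 5)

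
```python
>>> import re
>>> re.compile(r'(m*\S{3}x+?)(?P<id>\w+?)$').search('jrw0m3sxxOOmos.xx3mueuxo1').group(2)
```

'x3mueuxo1'

This matches zero or more of a literal 'm', then exactly 3 of a non-whitespace character, then one or more of a literal 'x' (lazy) (captured); then one or more of a word character (lazy) (captured as 'id'); then anchored at the end.
Because the quantifier is non-greedy, it stops expanding at the earliest point where the rest of the pattern can succeed.
Unlike `match`, `search` isn't anchored — it looks for the pattern anywhere in the string.
The match spans [11:25] → 'mos.xx3mueuxo1'.
Captured: group 1 = 'mos.x', group 2 = 'x3mueuxo1'.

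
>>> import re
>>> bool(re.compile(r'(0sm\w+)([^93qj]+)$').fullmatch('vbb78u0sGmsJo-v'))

The pattern matches the literal '0sm', then one or more of a word character (captured); then one or more of any character except [93qj] (captured); then anchored at the end.
For `fullmatch`, every character of the input must be accounted for by the pattern.
Here there's no way to consume every character, so the call returns None, and `bool(None)` is False.

False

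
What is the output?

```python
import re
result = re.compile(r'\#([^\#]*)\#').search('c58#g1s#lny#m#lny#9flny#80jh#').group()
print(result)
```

#g1s#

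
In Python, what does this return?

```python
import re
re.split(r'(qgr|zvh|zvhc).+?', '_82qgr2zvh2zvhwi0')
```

['_82', 'qgr', '', 'zvh', '', 'zvh', 'i0']

`re.split` interleaves the captured-group text with the surrounding fragments.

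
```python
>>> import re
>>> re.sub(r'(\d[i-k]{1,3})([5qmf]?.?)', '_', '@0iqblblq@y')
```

'@_lblq@y'

This matches a digit, then 1 to 3 of a character in [i-k] (captured); then optionally one of [5qmf], then optionally any character (captured).
Matches: at [1:5] → '0iqb'.
Each match is replaced by '_'.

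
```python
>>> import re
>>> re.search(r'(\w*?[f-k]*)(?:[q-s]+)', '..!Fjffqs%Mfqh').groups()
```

This matches zero or more of a word character (lazy), then zero or more of a character in [f-k] (captured); then one or more of a character in [q-s] (non-capturing group).
`re.search` tries every starting position until one works.
The match spans [3:9] → 'Fjffqs'.
Captured: group 1 = 'Fjff'.

('Fjff',)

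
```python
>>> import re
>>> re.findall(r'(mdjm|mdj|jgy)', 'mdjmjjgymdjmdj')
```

['mdjm', 'jgy', 'mdjm']

The regex engine tests alternatives in the order written; an earlier branch that matches wins even if a later one would match more.
Scanning left to right: at [0:4] match 'mdjm', group 1 = 'mdjm'; at [5:8] match 'jgy', group 1 = 'jgy'; at [8:12] match 'mdjm', group 1 = 'mdjm'.
One capturing group, so `findall` returns just the captured substring from each match — 3 in all.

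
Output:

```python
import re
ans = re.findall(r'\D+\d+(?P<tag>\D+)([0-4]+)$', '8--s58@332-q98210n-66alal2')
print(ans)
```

[('alal', '2')]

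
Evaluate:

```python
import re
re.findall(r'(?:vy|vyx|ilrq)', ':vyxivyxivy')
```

`|` is ordered: at each position the engine commits to the first alternative that works.
Scanning left to right: at [1:3] → 'vy'; at [5:7] → 'vy'; at [9:11] → 'vy'.
No capturing groups, so `findall` returns the 3 full match strings.

['vy', 'vy', 'vy']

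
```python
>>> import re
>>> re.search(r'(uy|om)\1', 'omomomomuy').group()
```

A backreference is literal: `\1` must see the identical characters the first group matched.
The match spans [0:4] → 'omom'.

'omom'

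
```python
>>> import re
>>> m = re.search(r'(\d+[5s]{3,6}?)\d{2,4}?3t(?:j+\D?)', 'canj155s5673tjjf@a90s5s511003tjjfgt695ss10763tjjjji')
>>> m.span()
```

(4, 16)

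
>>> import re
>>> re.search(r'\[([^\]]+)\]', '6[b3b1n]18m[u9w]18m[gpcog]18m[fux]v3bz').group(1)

The match spans [1:8] → '[b3b1n]'.
Captured: group 1 = 'b3b1n'.

'b3b1n'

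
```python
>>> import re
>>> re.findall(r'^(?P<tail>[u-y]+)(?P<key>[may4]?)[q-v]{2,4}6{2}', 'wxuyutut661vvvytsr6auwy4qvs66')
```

The pattern matches anchored at the start of the string; then one or more of a character in [u-y] (captured as 'tail'); then optionally one of [may4] (captured as 'key'); then 2 to 4 of a character in [q-v], then exactly 2 of a literal '6'.
Matches: at [0:10] match 'wxuyutut66', groups = ('wxuyu', '').
Multiple groups make `findall` return tuples — one 2-tuple for the one match.

[('wxuyu', '')]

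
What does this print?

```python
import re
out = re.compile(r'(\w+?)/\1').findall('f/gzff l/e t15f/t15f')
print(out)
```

['t15f']

A backreference is literal: `\1` must see the identical characters the first group matched.
With a single group, `findall` returns only what that group captured — 1 item.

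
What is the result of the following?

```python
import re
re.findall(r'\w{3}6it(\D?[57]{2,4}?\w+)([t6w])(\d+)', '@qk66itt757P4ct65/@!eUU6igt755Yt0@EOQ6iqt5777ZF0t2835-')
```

[('t757P4ct', '6', '5')]

3 groups means the one result is a tuple of 3 captured strings — 1 here.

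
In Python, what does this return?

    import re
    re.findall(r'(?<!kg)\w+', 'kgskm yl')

`(?!…)`/`(?<!…)` only lets a position through if the neighbouring text does NOT match; no characters are consumed.
Scanning left to right: at [0:5] → 'kgskm'; at [6:8] → 'yl'.
Since nothing is captured, `findall` lists the 2 matched substrings directly.

['kgskm', 'yl']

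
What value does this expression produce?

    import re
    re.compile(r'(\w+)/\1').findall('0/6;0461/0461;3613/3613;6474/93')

A backreference is literal: `\1` must see the identical characters the first group matched.
With a single group, `findall` returns only what that group captured — 2 items.

['0461', '3613']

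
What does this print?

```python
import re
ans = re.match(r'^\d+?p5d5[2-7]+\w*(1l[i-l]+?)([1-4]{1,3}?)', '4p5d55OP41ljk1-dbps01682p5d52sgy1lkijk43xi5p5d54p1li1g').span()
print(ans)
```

(0, 14)

With `match`, the pattern is implicitly anchored at the beginning.
The match spans [0:14] → '4p5d55OP41ljk1'.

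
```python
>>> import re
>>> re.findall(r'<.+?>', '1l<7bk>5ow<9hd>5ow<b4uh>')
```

Since nothing is captured, `findall` lists the 3 matched substrings directly.

['<7bk>', '<9hd>', '<b4uh>']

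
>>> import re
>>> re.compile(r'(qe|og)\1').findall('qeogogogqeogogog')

`\1` is not a pattern — it's the concrete string captured by group 1, re-applied verbatim.
One capturing group, so `findall` returns just the captured substring from each match — 2 in all.

['og', 'og']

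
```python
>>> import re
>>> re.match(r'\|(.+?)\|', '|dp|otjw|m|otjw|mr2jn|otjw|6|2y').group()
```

'|dp|'

With `match`, the pattern is implicitly anchored at the beginning.
The match spans [0:4] → '|dp|'.
Captured: group 1 = 'dp'.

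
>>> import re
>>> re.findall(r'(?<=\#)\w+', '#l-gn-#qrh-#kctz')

The positive lookaround only admits positions where the adjacent text matches; those characters stay outside the span.
Matches: at [1:2] → 'l'; at [7:10] → 'qrh'; at [12:16] → 'kctz'.
With no groups in the pattern, `findall` gives back each whole match — 3 here.

['l', 'qrh', 'kctz']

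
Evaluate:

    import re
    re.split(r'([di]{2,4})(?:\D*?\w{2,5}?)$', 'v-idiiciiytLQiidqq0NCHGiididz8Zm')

['v-idiiciiytLQiidqq0NCHG', 'iidi', '']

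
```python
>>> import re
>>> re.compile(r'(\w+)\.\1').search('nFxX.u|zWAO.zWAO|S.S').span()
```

After group 1 captures some text, `\1` only succeeds where that same text appears again.
`re.search` scans for the first position where the pattern succeeds.
The match spans [7:16] → 'zWAO.zWAO'.
Captured: group 1 = 'zWAO'.

(7, 16)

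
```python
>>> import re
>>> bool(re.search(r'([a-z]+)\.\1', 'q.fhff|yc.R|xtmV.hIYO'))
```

False

A backreference is literal: `\1` must see the identical characters the first group matched.
Here nothing in the string fits, so the call returns None, and `bool(None)` is False.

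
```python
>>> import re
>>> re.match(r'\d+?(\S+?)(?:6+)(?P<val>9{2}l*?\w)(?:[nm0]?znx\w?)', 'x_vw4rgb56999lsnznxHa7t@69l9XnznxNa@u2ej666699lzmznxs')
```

With `match`, the pattern is implicitly anchored at the beginning.
Here the pattern fails at index 0, so the call returns None.

None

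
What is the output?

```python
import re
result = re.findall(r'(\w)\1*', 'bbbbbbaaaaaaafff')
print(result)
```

`\1` is not a pattern — it's the concrete string captured by group 1, re-applied verbatim.
Because there's exactly one group, `findall` drops the full match and keeps group 1 from each hit.

['b', 'a', 'f']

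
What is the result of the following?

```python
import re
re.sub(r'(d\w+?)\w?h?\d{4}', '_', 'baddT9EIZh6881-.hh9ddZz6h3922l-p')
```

'ba_-.hh9_l-p'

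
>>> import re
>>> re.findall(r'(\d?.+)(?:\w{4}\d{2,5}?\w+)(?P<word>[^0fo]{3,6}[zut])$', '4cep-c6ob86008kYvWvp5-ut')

[('4cep-c6o', '5-ut')]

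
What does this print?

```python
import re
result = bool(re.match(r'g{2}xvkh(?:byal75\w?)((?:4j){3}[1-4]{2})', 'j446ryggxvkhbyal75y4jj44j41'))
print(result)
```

False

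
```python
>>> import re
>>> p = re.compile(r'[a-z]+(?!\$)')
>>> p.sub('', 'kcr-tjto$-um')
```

'-o$-'

The negative lookahead/lookbehind blocks any match where the forbidden context is present.
Each match is replaced by ''.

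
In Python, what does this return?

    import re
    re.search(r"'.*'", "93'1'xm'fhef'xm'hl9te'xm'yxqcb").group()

`re.search` scans for the first position where the pattern succeeds.
The match spans [2:25] → "'1'xm'fhef'xm'hl9te'xm'".

"'1'xm'fhef'xm'hl9te'xm'"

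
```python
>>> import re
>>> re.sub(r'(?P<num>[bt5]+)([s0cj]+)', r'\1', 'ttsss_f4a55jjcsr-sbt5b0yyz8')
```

'tt_f4a55r-sbt5byyz8'

The pattern matches one or more of one of [bt5] (captured as 'num'); then one or more of one of [s0cj] (captured).
Matches: at [0:5] → 'ttsss'; at [9:15] → '55jjcs'; at [18:23] → 'bt5b0'.
Each match is replaced using the text its own group 1 captured.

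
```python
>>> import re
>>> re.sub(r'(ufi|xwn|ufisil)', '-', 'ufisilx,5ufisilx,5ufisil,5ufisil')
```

'-silx,5-silx,5-sil,5-sil'

Alternation tries branches left to right and keeps the first one that lets the overall match succeed at that position.
Each match is replaced by '-'.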